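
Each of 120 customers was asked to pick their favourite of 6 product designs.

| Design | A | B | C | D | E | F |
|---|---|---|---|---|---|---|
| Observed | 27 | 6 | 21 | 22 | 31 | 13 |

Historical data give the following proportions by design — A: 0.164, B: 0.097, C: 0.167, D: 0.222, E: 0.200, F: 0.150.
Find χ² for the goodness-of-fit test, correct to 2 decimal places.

9.74

Expected counts E_i = n·p_i: 120×0.164 = 19.68, 120×0.097 = 11.64, 120×0.167 = 20.04, 120×0.222 = 26.64, 120×0.200 = 24, 120×0.150 = 18.
A: (27 − 19.68)²/19.68 = 53.5824/19.68 = 2.723
B: (6 − 11.64)²/11.64 = 31.8096/11.64 = 2.733
C: (21 − 20.04)²/20.04 = 0.9216/20.04 = 0.046
D: (22 − 26.64)²/26.64 = 21.5296/26.64 = 0.808
E: (31 − 24)²/24 = 49/24 = 2.042
F: (13 − 18)²/18 = 25/18 = 1.389
Sum = 9.74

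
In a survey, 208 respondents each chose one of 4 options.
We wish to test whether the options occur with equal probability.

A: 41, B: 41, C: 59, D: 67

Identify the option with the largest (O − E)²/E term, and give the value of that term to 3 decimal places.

Expected count for each of the 4 categories: 208/4 = 52.
cat         O        E   (O−E)²/E
A          41       52     2.3269
B          41       52     2.3269
C          59       52     0.9423
D          67       52     4.3269
The largest term is for D: 4.327.

D, 4.327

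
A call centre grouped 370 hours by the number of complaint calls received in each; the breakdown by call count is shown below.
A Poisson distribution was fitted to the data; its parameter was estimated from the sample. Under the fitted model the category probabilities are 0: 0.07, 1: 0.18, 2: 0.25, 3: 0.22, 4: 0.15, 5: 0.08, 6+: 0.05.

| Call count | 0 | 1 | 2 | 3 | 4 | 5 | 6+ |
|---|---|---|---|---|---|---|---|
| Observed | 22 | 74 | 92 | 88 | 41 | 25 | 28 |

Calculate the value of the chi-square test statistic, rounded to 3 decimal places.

Expected counts E_i = n·p_i: 370×0.07 = 25.9, 370×0.18 = 66.6, 370×0.25 = 92.5, 370×0.22 = 81.4, 370×0.15 = 55.5, 370×0.08 = 29.6, 370×0.05 = 18.5.
cat         O        E   (O−E)²/E
0          22     25.9     0.5873
1          74     66.6     0.8222
2          92     92.5     0.0027
3          88     81.4     0.5351
4          41     55.5     3.7883
5          25     29.6     0.7149
6+         28     18.5     4.8784
Sum = 11.329

11.329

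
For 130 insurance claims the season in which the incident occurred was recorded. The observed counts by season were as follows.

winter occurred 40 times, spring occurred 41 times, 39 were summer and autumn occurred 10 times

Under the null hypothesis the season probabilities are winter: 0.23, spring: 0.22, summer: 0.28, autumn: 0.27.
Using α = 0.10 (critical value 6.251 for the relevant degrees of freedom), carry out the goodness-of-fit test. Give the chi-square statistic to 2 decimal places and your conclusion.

Expected counts E_i = n·p_i: 130×0.23 = 29.9, 130×0.22 = 28.6, 130×0.28 = 36.4, 130×0.27 = 35.1.
cat         O        E   (O−E)²/E
winter     40     29.9      3.412
spring     41     28.6      5.376
summer     39     36.4      0.186
autumn     10     35.1     17.949
Sum = 26.92
df = 3. Since 26.92 > 6.251, we reject H₀.

26.92; reject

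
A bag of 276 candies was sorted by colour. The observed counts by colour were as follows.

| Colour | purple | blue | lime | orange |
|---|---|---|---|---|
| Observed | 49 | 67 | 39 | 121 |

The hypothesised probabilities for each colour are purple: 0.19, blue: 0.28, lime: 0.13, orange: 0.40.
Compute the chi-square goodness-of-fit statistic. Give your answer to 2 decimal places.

Expected counts E_i = n·p_i: 276×0.19 = 52.44, 276×0.28 = 77.28, 276×0.13 = 35.88, 276×0.40 = 110.4.
cat         O        E   (O−E)²/E
purple     49    52.44      0.226
blue       67    77.28      1.367
lime       39    35.88      0.271
orange    121    110.4      1.018
Sum = 2.88

2.88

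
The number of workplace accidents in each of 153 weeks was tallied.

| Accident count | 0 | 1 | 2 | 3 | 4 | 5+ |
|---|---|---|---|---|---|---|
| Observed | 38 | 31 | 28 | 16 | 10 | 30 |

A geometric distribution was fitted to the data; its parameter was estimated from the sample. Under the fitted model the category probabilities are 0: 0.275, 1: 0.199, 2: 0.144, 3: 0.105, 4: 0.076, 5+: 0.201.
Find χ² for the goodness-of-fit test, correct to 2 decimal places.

Expected counts E_i = n·p_i: 153×0.275 = 42.075, 153×0.199 = 30.447, 153×0.144 = 22.032, 153×0.105 = 16.065, 153×0.076 = 11.628, 153×0.201 = 30.753.
0: (38 − 42.075)²/42.075 = 16.605625/42.075 = 0.395
1: (31 − 30.447)²/30.447 = 0.305809/30.447 = 0.010
2: (28 − 22.032)²/22.032 = 35.617024/22.032 = 1.617
3: (16 − 16.065)²/16.065 = 0.004225/16.065 = 0.000
4: (10 − 11.628)²/11.628 = 2.650384/11.628 = 0.228
5+: (30 − 30.753)²/30.753 = 0.567009/30.753 = 0.018
Sum = 2.27

2.27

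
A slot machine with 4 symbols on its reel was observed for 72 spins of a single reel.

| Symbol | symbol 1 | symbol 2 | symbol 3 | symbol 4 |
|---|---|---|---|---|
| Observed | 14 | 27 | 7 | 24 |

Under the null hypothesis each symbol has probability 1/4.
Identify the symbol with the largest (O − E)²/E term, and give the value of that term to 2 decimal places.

symbol 3, 6.72

Expected count for each of the 4 categories: 72/4 = 18.
cat           O        E   (O−E)²/E
symbol 1     14       18      0.889
symbol 2     27       18      4.500
symbol 3      7       18      6.722
symbol 4     24       18      2.000
The largest term is for symbol 3: 6.72.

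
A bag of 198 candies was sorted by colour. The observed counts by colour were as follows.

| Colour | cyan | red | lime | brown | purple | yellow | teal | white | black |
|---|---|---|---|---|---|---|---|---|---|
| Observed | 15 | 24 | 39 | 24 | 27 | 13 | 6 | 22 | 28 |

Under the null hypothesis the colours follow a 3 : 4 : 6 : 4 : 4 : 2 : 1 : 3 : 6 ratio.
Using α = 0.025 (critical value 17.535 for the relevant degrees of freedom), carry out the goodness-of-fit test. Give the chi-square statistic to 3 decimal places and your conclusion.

Ratio total = 33. Expected counts: 198×3/33 = 18, 198×4/33 = 24, 198×6/33 = 36, 198×4/33 = 24, 198×4/33 = 24, 198×2/33 = 12, 198×1/33 = 6, 198×3/33 = 18, 198×6/33 = 36.
cat         O        E   (O−E)²/E
cyan       15       18     0.5000
red        24       24     0.0000
lime       39       36     0.2500
brown      24       24     0.0000
purple     27       24     0.3750
yellow     13       12     0.0833
teal        6        6     0.0000
white      22       18     0.8889
black      28       36     1.7778
Sum = 3.875
df = 8. Since 3.875 < 17.535, we do not reject H₀.

3.875; do not reject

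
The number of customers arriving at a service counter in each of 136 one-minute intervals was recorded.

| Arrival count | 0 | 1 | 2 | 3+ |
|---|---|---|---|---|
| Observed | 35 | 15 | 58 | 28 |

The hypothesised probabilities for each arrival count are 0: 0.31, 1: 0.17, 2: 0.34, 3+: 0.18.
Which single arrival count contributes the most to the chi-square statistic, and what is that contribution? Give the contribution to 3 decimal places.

2, 2.991

Expected counts E_i = n·p_i: 136×0.31 = 42.16, 136×0.17 = 23.12, 136×0.34 = 46.24, 136×0.18 = 24.48.
cat         O        E   (O−E)²/E
0          35    42.16     1.2160
1          15    23.12     2.8518
2          58    46.24     2.9909
3+         28    24.48     0.5061
The largest term is for 2: 2.991.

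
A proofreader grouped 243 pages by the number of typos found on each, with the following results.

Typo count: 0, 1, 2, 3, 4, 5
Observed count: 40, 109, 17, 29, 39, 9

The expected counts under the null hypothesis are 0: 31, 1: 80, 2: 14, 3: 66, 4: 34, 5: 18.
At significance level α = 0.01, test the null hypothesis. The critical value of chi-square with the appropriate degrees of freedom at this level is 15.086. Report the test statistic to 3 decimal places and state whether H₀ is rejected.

39.746; reject

cat         O        E   (O−E)²/E
0          40       31     2.6129
1         109       80    10.5125
2          17       14     0.6429
3          29       66    20.7424
4          39       34     0.7353
5           9       18     4.5000
Sum = 39.746
df = 5. Since 39.746 > 15.086, we reject H₀.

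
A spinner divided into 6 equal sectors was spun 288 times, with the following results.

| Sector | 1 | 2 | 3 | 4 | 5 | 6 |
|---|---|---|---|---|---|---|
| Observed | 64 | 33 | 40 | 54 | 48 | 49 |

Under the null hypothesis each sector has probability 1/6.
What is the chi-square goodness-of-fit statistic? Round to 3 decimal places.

12.125

Under H₀ each category has probability 1/6, so each expected count is 288/6 = 48.
1: (64 − 48)²/48 = 256/48 = 5.3333
2: (33 − 48)²/48 = 225/48 = 4.6875
3: (40 − 48)²/48 = 64/48 = 1.3333
4: (54 − 48)²/48 = 36/48 = 0.7500
5: (48 − 48)²/48 = 0/48 = 0.0000
6: (49 − 48)²/48 = 1/48 = 0.0208
Sum = 12.125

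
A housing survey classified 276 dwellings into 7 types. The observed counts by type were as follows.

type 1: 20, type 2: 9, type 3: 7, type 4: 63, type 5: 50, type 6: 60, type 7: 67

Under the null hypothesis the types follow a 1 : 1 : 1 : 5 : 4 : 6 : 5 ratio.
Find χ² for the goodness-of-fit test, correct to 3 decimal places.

Ratio total = 23. Expected counts: 276×1/23 = 12, 276×1/23 = 12, 276×1/23 = 12, 276×5/23 = 60, 276×4/23 = 48, 276×6/23 = 72, 276×5/23 = 60.
χ² = (20−12)²/12 + (9−12)²/12 + (7−12)²/12 + (63−60)²/60 + (50−48)²/48 + (60−72)²/72 + (67−60)²/60
   = 5.3333 + 0.7500 + 2.0833 + 0.1500 + 0.0833 + 2.0000 + 0.8167
Sum = 11.217

11.217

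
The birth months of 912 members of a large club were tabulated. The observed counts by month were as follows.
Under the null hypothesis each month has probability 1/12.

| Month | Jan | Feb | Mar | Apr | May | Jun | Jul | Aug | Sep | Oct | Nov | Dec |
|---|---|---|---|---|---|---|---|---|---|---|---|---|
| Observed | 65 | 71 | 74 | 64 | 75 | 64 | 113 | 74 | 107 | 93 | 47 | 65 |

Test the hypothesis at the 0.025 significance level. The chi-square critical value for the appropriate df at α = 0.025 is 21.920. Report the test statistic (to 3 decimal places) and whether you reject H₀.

Under H₀ each category has probability 1/12, so each expected count is 912/12 = 76.
χ² = (65−76)²/76 + (71−76)²/76 + (74−76)²/76 + (64−76)²/76 + (75−76)²/76 + (64−76)²/76 + (113−76)²/76 + (74−76)²/76 + (107−76)²/76 + (93−76)²/76 + (47−76)²/76 + (65−76)²/76
   = 1.5921 + 0.3289 + 0.0526 + 1.8947 + 0.0132 + 1.8947 + 18.0132 + 0.0526 + 12.6447 + 3.8026 + 11.0658 + 1.5921
Sum = 52.947
df = 11. Since 52.947 > 21.920, we reject H₀.

52.947; reject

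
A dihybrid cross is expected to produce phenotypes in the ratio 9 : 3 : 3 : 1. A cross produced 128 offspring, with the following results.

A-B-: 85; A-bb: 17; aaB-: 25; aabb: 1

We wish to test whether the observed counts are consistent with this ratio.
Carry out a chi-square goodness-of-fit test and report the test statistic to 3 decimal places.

Ratio total = 16. Expected counts: 128×9/16 = 72, 128×3/16 = 24, 128×3/16 = 24, 128×1/16 = 8.
χ² = (85−72)²/72 + (17−24)²/24 + (25−24)²/24 + (1−8)²/8
   = 2.3472 + 2.0417 + 0.0417 + 6.1250
Sum = 10.556

10.556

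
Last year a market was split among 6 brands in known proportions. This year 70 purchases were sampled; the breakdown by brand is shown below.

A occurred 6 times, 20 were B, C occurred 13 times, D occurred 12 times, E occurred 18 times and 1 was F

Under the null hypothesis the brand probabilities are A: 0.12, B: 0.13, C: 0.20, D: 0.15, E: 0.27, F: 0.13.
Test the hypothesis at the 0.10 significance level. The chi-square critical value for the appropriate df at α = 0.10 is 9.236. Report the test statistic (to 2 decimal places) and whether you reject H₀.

21.28; reject

Expected counts E_i = n·p_i: 70×0.12 = 8.4, 70×0.13 = 9.1, 70×0.20 = 14, 70×0.15 = 10.5, 70×0.27 = 18.9, 70×0.13 = 9.1.
cat         O        E   (O−E)²/E
A           6      8.4      0.686
B          20      9.1     13.056
C          13       14      0.071
D          12     10.5      0.214
E          18     18.9      0.043
F           1      9.1      7.210
Sum = 21.28
df = 5. Since 21.28 > 9.236, we reject H₀.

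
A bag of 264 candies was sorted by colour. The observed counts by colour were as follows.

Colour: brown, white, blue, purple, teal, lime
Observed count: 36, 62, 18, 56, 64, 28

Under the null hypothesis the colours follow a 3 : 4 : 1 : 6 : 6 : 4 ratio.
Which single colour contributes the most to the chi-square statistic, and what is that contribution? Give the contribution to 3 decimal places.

Ratio total = 24. Expected counts: 264×3/24 = 33, 264×4/24 = 44, 264×1/24 = 11, 264×6/24 = 66, 264×6/24 = 66, 264×4/24 = 44.
brown: (36 − 33)²/33 = 9/33 = 0.2727
white: (62 − 44)²/44 = 324/44 = 7.3636
blue: (18 − 11)²/11 = 49/11 = 4.4545
purple: (56 − 66)²/66 = 100/66 = 1.5152
teal: (64 − 66)²/66 = 4/66 = 0.0606
lime: (28 − 44)²/44 = 256/44 = 5.8182
The largest term is for white: 7.364.

white, 7.364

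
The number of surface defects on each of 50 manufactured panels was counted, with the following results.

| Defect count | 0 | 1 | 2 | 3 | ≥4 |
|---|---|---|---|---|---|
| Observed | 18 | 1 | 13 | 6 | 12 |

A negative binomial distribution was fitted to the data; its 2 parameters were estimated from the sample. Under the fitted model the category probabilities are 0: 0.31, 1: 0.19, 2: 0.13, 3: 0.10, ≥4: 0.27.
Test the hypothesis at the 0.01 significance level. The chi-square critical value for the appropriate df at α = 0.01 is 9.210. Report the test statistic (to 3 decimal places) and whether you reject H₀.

14.875; reject

Expected counts E_i = n·p_i: 50×0.31 = 15.5, 50×0.19 = 9.5, 50×0.13 = 6.5, 50×0.10 = 5, 50×0.27 = 13.5.
χ² = (18−15.5)²/15.5 + (1−9.5)²/9.5 + (13−6.5)²/6.5 + (6−5)²/5 + (12−13.5)²/13.5
   = 0.4032 + 7.6053 + 6.5000 + 0.2000 + 0.1667
Sum = 14.875
df = 2. Since 14.875 > 9.210, we reject H₀.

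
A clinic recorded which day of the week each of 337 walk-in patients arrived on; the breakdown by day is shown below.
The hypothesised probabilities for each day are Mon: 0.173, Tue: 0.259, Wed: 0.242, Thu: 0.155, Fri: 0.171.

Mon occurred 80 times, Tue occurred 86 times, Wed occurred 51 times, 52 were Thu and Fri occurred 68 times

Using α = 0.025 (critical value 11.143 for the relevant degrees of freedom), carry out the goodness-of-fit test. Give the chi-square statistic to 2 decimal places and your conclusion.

21.41; reject

Expected counts E_i = n·p_i: 337×0.173 = 58.301, 337×0.259 = 87.283, 337×0.242 = 81.554, 337×0.155 = 52.235, 337×0.171 = 57.627.
cat         O        E   (O−E)²/E
Mon        80   58.301      8.076
Tue        86   87.283      0.019
Wed        51   81.554     11.447
Thu        52   52.235      0.001
Fri        68   57.627      1.867
Sum = 21.41
df = 4. Since 21.41 > 11.143, we reject H₀.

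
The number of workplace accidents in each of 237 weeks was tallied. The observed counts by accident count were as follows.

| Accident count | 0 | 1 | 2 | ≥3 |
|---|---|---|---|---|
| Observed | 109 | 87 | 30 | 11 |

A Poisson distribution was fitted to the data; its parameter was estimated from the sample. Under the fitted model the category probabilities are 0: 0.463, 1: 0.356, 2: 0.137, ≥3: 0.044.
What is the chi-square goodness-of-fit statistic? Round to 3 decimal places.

Expected counts E_i = n·p_i: 237×0.463 = 109.731, 237×0.356 = 84.372, 237×0.137 = 32.469, 237×0.044 = 10.428.
χ² = (109−109.731)²/109.731 + (87−84.372)²/84.372 + (30−32.469)²/32.469 + (11−10.428)²/10.428
   = 0.0049 + 0.0819 + 0.1877 + 0.0314
Sum = 0.306

0.306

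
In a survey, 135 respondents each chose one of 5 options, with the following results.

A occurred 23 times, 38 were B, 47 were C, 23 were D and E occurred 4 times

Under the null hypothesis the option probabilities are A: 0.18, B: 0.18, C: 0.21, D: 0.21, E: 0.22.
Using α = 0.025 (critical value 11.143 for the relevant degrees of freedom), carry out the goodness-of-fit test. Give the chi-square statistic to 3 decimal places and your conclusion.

Expected counts E_i = n·p_i: 135×0.18 = 24.3, 135×0.18 = 24.3, 135×0.21 = 28.35, 135×0.21 = 28.35, 135×0.22 = 29.7.
cat         O        E   (O−E)²/E
A          23     24.3     0.0695
B          38     24.3     7.7239
C          47    28.35    12.2689
D          23    28.35     1.0096
E           4     29.7    22.2387
Sum = 43.311
df = 4. Since 43.311 > 11.143, we reject H₀.

43.311; reject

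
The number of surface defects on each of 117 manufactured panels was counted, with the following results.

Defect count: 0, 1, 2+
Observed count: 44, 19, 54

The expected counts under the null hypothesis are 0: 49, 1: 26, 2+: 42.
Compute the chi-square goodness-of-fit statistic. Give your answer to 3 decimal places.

5.823

0: (44 − 49)²/49 = 25/49 = 0.5102
1: (19 − 26)²/26 = 49/26 = 1.8846
2+: (54 − 42)²/42 = 144/42 = 3.4286
Sum = 5.823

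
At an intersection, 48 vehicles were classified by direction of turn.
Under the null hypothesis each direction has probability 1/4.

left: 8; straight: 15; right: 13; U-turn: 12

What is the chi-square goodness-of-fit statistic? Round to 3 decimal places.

2.167

Expected count for each of the 4 categories: 48/4 = 12.
χ² = (8−12)²/12 + (15−12)²/12 + (13−12)²/12 + (12−12)²/12
   = 1.3333 + 0.7500 + 0.0833 + 0.0000
Sum = 2.167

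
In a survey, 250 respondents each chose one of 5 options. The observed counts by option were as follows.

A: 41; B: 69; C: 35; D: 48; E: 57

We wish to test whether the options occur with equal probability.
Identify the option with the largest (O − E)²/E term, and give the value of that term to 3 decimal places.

Under H₀ each category has probability 1/5, so each expected count is 250/5 = 50.
cat         O        E   (O−E)²/E
A          41       50     1.6200
B          69       50     7.2200
C          35       50     4.5000
D          48       50     0.0800
E          57       50     0.9800
The largest term is for B: 7.220.

B, 7.220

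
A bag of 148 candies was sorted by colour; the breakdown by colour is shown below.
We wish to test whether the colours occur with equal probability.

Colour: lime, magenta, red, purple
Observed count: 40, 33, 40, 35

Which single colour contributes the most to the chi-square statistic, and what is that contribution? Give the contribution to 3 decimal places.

magenta, 0.432

Expected count for each of the 4 categories: 148/4 = 37.
lime: (40 − 37)²/37 = 9/37 = 0.2432
magenta: (33 − 37)²/37 = 16/37 = 0.4324
red: (40 − 37)²/37 = 9/37 = 0.2432
purple: (35 − 37)²/37 = 4/37 = 0.1081
The largest term is for magenta: 0.432.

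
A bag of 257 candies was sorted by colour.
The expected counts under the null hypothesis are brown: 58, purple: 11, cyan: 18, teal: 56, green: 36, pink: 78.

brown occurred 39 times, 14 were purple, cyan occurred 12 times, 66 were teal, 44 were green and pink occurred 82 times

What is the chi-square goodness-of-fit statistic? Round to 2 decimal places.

12.81

cat         O        E   (O−E)²/E
brown      39       58      6.224
purple     14       11      0.818
cyan       12       18      2.000
teal       66       56      1.786
green      44       36      1.778
pink       82       78      0.205
Sum = 12.81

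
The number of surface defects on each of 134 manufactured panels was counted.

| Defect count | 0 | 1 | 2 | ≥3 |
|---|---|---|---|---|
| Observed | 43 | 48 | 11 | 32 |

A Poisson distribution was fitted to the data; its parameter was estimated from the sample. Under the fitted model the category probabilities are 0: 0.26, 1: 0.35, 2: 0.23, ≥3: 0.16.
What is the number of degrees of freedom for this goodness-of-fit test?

There are k = 4 categories and 1 parameter estimated from the data, so df = 4 − 1 − 1 = 2.

2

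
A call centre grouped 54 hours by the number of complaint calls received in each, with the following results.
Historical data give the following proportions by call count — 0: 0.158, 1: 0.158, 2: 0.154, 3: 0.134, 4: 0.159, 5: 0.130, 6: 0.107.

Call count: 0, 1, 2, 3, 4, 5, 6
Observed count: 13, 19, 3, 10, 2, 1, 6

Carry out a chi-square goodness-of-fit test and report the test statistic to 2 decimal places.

29.86

Expected counts E_i = n·p_i: 54×0.158 = 8.532, 54×0.158 = 8.532, 54×0.154 = 8.316, 54×0.134 = 7.236, 54×0.159 = 8.586, 54×0.130 = 7.02, 54×0.107 = 5.778.
0: (13 − 8.532)²/8.532 = 19.963024/8.532 = 2.340
1: (19 − 8.532)²/8.532 = 109.579024/8.532 = 12.843
2: (3 − 8.316)²/8.316 = 28.259856/8.316 = 3.398
3: (10 − 7.236)²/7.236 = 7.639696/7.236 = 1.056
4: (2 − 8.586)²/8.586 = 43.375396/8.586 = 5.052
5: (1 − 7.02)²/7.02 = 36.2404/7.02 = 5.162
6: (6 − 5.778)²/5.778 = 0.049284/5.778 = 0.009
Sum = 29.86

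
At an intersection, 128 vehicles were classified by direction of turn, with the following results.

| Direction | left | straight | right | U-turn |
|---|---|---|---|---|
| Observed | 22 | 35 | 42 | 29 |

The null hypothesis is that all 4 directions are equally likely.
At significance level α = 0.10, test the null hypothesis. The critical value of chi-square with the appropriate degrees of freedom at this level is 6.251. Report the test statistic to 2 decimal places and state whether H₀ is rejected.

6.81; reject

Expected count for each of the 4 categories: 128/4 = 32.
left: (22 − 32)²/32 = 100/32 = 3.125
straight: (35 − 32)²/32 = 9/32 = 0.281
right: (42 − 32)²/32 = 100/32 = 3.125
U-turn: (29 − 32)²/32 = 9/32 = 0.281
Sum = 6.81
df = 3. Since 6.81 > 6.251, we reject H₀.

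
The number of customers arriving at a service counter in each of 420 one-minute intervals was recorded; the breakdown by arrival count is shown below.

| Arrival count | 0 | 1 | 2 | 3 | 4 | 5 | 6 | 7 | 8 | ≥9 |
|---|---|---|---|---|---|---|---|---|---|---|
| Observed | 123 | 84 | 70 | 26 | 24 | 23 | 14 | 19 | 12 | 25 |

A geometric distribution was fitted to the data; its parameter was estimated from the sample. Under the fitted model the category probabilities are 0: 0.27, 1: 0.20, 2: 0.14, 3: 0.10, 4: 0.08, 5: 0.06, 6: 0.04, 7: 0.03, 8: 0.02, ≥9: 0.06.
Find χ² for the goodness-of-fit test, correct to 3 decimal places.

Expected counts E_i = n·p_i: 420×0.27 = 113.4, 420×0.20 = 84, 420×0.14 = 58.8, 420×0.10 = 42, 420×0.08 = 33.6, 420×0.06 = 25.2, 420×0.04 = 16.8, 420×0.03 = 12.6, 420×0.02 = 8.4, 420×0.06 = 25.2.
χ² = (123−113.4)²/113.4 + (84−84)²/84 + (70−58.8)²/58.8 + (26−42)²/42 + (24−33.6)²/33.6 + (23−25.2)²/25.2 + (14−16.8)²/16.8 + (19−12.6)²/12.6 + (12−8.4)²/8.4 + (25−25.2)²/25.2
   = 0.8127 + 0.0000 + 2.1333 + 6.0952 + 2.7429 + 0.1921 + 0.4667 + 3.2508 + 1.5429 + 0.0016
Sum = 17.238

17.238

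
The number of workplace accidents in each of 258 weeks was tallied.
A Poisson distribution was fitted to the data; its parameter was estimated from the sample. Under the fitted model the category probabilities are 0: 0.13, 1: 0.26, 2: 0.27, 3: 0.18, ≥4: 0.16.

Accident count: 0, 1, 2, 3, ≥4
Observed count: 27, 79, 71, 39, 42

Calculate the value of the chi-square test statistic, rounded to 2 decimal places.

Expected counts E_i = n·p_i: 258×0.13 = 33.54, 258×0.26 = 67.08, 258×0.27 = 69.66, 258×0.18 = 46.44, 258×0.16 = 41.28.
0: (27 − 33.54)²/33.54 = 42.7716/33.54 = 1.275
1: (79 − 67.08)²/67.08 = 142.0864/67.08 = 2.118
2: (71 − 69.66)²/69.66 = 1.7956/69.66 = 0.026
3: (39 − 46.44)²/46.44 = 55.3536/46.44 = 1.192
≥4: (42 − 41.28)²/41.28 = 0.5184/41.28 = 0.013
Sum = 4.62

4.62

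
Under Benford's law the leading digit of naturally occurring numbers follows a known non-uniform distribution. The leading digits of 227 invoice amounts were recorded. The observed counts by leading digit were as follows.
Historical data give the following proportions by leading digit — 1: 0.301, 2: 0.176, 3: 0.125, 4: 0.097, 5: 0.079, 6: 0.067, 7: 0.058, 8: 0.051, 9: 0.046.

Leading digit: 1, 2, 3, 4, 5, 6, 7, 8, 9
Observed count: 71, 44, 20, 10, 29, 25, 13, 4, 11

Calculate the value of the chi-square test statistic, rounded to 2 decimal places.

Expected counts E_i = n·p_i: 227×0.301 = 68.327, 227×0.176 = 39.952, 227×0.125 = 28.375, 227×0.097 = 22.019, 227×0.079 = 17.933, 227×0.067 = 15.209, 227×0.058 = 13.166, 227×0.051 = 11.577, 227×0.046 = 10.442.
χ² = (71−68.327)²/68.327 + (44−39.952)²/39.952 + (20−28.375)²/28.375 + (10−22.019)²/22.019 + (29−17.933)²/17.933 + (25−15.209)²/15.209 + (13−13.166)²/13.166 + (4−11.577)²/11.577 + (11−10.442)²/10.442
   = 0.105 + 0.410 + 2.472 + 6.561 + 6.830 + 6.303 + 0.002 + 4.959 + 0.030
Sum = 27.67

27.67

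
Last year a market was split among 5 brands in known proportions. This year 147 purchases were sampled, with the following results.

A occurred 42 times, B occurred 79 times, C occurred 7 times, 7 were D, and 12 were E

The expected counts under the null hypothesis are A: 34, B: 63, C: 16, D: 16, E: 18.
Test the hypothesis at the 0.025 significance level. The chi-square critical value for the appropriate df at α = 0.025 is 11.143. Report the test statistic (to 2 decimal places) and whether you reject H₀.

cat         O        E   (O−E)²/E
A          42       34      1.882
B          79       63      4.063
C           7       16      5.063
D           7       16      5.063
E          12       18      2.000
Sum = 18.07
df = 4. Since 18.07 > 11.143, we reject H₀.

18.07; reject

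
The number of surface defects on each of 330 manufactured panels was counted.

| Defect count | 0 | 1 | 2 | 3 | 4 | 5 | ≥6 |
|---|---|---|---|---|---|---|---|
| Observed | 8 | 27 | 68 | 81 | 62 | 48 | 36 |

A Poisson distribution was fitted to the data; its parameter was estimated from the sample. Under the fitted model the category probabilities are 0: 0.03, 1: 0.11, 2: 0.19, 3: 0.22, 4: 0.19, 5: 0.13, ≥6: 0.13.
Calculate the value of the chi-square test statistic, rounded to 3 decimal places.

5.891

Expected counts E_i = n·p_i: 330×0.03 = 9.9, 330×0.11 = 36.3, 330×0.19 = 62.7, 330×0.22 = 72.6, 330×0.19 = 62.7, 330×0.13 = 42.9, 330×0.13 = 42.9.
0: (8 − 9.9)²/9.9 = 3.61/9.9 = 0.3646
1: (27 − 36.3)²/36.3 = 86.49/36.3 = 2.3826
2: (68 − 62.7)²/62.7 = 28.09/62.7 = 0.4480
3: (81 − 72.6)²/72.6 = 70.56/72.6 = 0.9719
4: (62 − 62.7)²/62.7 = 0.49/62.7 = 0.0078
5: (48 − 42.9)²/42.9 = 26.01/42.9 = 0.6063
≥6: (36 − 42.9)²/42.9 = 47.61/42.9 = 1.1098
Sum = 5.891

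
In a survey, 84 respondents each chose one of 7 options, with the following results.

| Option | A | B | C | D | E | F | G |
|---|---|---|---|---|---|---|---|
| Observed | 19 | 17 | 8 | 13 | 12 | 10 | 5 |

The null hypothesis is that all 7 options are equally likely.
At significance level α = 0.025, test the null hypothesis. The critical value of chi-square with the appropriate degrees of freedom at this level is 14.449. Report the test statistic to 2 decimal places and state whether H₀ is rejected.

Expected count for each of the 7 categories: 84/7 = 12.
A: (19 − 12)²/12 = 49/12 = 4.083
B: (17 − 12)²/12 = 25/12 = 2.083
C: (8 − 12)²/12 = 16/12 = 1.333
D: (13 − 12)²/12 = 1/12 = 0.083
E: (12 − 12)²/12 = 0/12 = 0.000
F: (10 − 12)²/12 = 4/12 = 0.333
G: (5 − 12)²/12 = 49/12 = 4.083
Sum = 12.00
df = 6. Since 12.00 < 14.449, we do not reject H₀.

12.00; do not reject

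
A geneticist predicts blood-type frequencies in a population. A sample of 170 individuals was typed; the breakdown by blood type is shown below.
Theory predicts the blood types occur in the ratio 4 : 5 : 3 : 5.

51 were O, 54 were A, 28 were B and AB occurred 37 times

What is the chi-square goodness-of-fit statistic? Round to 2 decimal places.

6.86

Ratio total = 17. Expected counts: 170×4/17 = 40, 170×5/17 = 50, 170×3/17 = 30, 170×5/17 = 50.
cat         O        E   (O−E)²/E
O          51       40      3.025
A          54       50      0.320
B          28       30      0.133
AB         37       50      3.380
Sum = 6.86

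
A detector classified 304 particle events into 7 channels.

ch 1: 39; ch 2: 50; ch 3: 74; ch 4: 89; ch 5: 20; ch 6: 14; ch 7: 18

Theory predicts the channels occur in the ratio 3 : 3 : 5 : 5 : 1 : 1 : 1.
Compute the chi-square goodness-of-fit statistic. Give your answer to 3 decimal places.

Ratio total = 19. Expected counts: 304×3/19 = 48, 304×3/19 = 48, 304×5/19 = 80, 304×5/19 = 80, 304×1/19 = 16, 304×1/19 = 16, 304×1/19 = 16.
χ² = (39−48)²/48 + (50−48)²/48 + (74−80)²/80 + (89−80)²/80 + (20−16)²/16 + (14−16)²/16 + (18−16)²/16
   = 1.6875 + 0.0833 + 0.4500 + 1.0125 + 1.0000 + 0.2500 + 0.2500
Sum = 4.733

4.733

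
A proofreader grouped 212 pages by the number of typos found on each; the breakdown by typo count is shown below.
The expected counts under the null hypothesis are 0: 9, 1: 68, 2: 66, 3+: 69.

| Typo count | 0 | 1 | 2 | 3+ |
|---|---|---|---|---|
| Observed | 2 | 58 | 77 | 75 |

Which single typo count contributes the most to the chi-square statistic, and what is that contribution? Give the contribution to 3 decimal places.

0, 5.444

χ² = (2−9)²/9 + (58−68)²/68 + (77−66)²/66 + (75−69)²/69
   = 5.4444 + 1.4706 + 1.8333 + 0.5217
The largest term is for 0: 5.444.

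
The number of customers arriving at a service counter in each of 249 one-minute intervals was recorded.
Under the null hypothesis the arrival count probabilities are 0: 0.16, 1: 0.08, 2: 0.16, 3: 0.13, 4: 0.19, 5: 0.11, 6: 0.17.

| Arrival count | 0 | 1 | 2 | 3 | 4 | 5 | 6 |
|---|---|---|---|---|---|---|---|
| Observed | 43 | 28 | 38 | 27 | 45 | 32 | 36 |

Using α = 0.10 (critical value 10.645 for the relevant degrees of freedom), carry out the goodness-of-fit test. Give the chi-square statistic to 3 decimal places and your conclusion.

Expected counts E_i = n·p_i: 249×0.16 = 39.84, 249×0.08 = 19.92, 249×0.16 = 39.84, 249×0.13 = 32.37, 249×0.19 = 47.31, 249×0.11 = 27.39, 249×0.17 = 42.33.
0: (43 − 39.84)²/39.84 = 9.9856/39.84 = 0.2506
1: (28 − 19.92)²/19.92 = 65.2864/19.92 = 3.2774
2: (38 − 39.84)²/39.84 = 3.3856/39.84 = 0.0850
3: (27 − 32.37)²/32.37 = 28.8369/32.37 = 0.8909
4: (45 − 47.31)²/47.31 = 5.3361/47.31 = 0.1128
5: (32 − 27.39)²/27.39 = 21.2521/27.39 = 0.7759
6: (36 − 42.33)²/42.33 = 40.0689/42.33 = 0.9466
Sum = 6.339
df = 6. Since 6.339 < 10.645, we do not reject H₀.

6.339; do not reject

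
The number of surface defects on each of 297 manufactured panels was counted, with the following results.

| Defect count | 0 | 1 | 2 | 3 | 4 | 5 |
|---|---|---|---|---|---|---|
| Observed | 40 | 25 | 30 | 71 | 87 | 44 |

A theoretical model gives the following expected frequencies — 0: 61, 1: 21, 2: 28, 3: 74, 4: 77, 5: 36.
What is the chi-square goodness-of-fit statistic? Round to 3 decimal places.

11.332

0: (40 − 61)²/61 = 441/61 = 7.2295
1: (25 − 21)²/21 = 16/21 = 0.7619
2: (30 − 28)²/28 = 4/28 = 0.1429
3: (71 − 74)²/74 = 9/74 = 0.1216
4: (87 − 77)²/77 = 100/77 = 1.2987
5: (44 − 36)²/36 = 64/36 = 1.7778
Sum = 11.332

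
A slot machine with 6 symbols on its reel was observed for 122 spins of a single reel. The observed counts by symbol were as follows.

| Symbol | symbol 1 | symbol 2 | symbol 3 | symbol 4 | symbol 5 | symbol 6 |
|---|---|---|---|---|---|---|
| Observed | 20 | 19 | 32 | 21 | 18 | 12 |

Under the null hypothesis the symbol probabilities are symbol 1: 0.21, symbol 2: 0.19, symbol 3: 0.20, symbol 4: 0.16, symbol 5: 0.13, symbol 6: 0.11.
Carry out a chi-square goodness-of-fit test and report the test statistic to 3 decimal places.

Expected counts E_i = n·p_i: 122×0.21 = 25.62, 122×0.19 = 23.18, 122×0.20 = 24.4, 122×0.16 = 19.52, 122×0.13 = 15.86, 122×0.11 = 13.42.
cat           O        E   (O−E)²/E
symbol 1     20    25.62     1.2328
symbol 2     19    23.18     0.7538
symbol 3     32     24.4     2.3672
symbol 4     21    19.52     0.1122
symbol 5     18    15.86     0.2888
symbol 6     12    13.42     0.1503
Sum = 4.905

4.905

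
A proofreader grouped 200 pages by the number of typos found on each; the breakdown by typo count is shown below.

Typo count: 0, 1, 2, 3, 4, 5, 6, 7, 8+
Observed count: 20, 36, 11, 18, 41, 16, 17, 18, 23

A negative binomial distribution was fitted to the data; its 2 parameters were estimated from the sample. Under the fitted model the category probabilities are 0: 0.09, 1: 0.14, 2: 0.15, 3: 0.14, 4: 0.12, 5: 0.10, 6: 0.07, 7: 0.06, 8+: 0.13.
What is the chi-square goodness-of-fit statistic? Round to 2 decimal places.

34.94

Expected counts E_i = n·p_i: 200×0.09 = 18, 200×0.14 = 28, 200×0.15 = 30, 200×0.14 = 28, 200×0.12 = 24, 200×0.10 = 20, 200×0.07 = 14, 200×0.06 = 12, 200×0.13 = 26.
cat         O        E   (O−E)²/E
0          20       18      0.222
1          36       28      2.286
2          11       30     12.033
3          18       28      3.571
4          41       24     12.042
5          16       20      0.800
6          17       14      0.643
7          18       12      3.000
8+         23       26      0.346
Sum = 34.94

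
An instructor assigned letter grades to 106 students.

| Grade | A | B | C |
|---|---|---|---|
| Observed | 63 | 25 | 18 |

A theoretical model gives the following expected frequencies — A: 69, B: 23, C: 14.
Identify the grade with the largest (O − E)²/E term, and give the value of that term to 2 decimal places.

C, 1.14

cat         O        E   (O−E)²/E
A          63       69      0.522
B          25       23      0.174
C          18       14      1.143
The largest term is for C: 1.14.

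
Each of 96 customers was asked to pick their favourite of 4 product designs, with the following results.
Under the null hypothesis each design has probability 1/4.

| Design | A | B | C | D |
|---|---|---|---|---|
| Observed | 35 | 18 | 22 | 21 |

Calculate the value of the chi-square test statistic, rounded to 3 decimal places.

7.083

Under H₀ each category has probability 1/4, so each expected count is 96/4 = 24.
A: (35 − 24)²/24 = 121/24 = 5.0417
B: (18 − 24)²/24 = 36/24 = 1.5000
C: (22 − 24)²/24 = 4/24 = 0.1667
D: (21 − 24)²/24 = 9/24 = 0.3750
Sum = 7.083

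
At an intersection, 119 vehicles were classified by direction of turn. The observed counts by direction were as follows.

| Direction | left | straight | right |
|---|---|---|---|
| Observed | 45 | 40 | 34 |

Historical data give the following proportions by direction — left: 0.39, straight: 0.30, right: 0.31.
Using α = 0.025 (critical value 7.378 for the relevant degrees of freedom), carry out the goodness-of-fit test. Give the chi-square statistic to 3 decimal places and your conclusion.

0.787; do not reject

Expected counts E_i = n·p_i: 119×0.39 = 46.41, 119×0.30 = 35.7, 119×0.31 = 36.89.
left: (45 − 46.41)²/46.41 = 1.9881/46.41 = 0.0428
straight: (40 − 35.7)²/35.7 = 18.49/35.7 = 0.5179
right: (34 − 36.89)²/36.89 = 8.3521/36.89 = 0.2264
Sum = 0.787
df = 2. Since 0.787 < 7.378, we do not reject H₀.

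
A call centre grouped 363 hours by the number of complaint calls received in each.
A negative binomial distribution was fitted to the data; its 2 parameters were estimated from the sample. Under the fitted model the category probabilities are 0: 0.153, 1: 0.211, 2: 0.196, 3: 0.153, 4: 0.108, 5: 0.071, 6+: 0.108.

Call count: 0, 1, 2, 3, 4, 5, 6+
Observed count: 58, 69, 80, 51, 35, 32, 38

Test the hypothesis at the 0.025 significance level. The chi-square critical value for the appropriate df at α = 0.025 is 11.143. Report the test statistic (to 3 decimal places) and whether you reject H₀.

Expected counts E_i = n·p_i: 363×0.153 = 55.539, 363×0.211 = 76.593, 363×0.196 = 71.148, 363×0.153 = 55.539, 363×0.108 = 39.204, 363×0.071 = 25.773, 363×0.108 = 39.204.
χ² = (58−55.539)²/55.539 + (69−76.593)²/76.593 + (80−71.148)²/71.148 + (51−55.539)²/55.539 + (35−39.204)²/39.204 + (32−25.773)²/25.773 + (38−39.204)²/39.204
   = 0.1090 + 0.7527 + 1.1013 + 0.3710 + 0.4508 + 1.5045 + 0.0370
Sum = 4.326
df = 4. Since 4.326 < 11.143, we do not reject H₀.

4.326; do not reject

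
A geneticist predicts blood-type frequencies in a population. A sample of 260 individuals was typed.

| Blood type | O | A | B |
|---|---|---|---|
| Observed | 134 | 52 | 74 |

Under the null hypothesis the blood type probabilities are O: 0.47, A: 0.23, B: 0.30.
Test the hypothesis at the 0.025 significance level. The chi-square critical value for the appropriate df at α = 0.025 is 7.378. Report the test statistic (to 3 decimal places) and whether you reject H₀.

2.362; do not reject

Expected counts E_i = n·p_i: 260×0.47 = 122.2, 260×0.23 = 59.8, 260×0.30 = 78.
O: (134 − 122.2)²/122.2 = 139.24/122.2 = 1.1394
A: (52 − 59.8)²/59.8 = 60.84/59.8 = 1.0174
B: (74 − 78)²/78 = 16/78 = 0.2051
Sum = 2.362
df = 2. Since 2.362 < 7.378, we do not reject H₀.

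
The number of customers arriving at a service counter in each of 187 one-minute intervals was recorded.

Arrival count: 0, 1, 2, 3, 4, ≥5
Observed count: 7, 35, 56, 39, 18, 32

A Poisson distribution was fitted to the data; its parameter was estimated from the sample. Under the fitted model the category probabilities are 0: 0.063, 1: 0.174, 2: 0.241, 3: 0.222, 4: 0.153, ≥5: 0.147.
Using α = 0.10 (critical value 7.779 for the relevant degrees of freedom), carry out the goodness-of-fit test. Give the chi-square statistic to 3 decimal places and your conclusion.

9.607; reject

Expected counts E_i = n·p_i: 187×0.063 = 11.781, 187×0.174 = 32.538, 187×0.241 = 45.067, 187×0.222 = 41.514, 187×0.153 = 28.611, 187×0.147 = 27.489.
cat         O        E   (O−E)²/E
0           7   11.781     1.9402
1          35   32.538     0.1863
2          56   45.067     2.6523
3          39   41.514     0.1522
4          18   28.611     3.9353
≥5         32   27.489     0.7403
Sum = 9.607
df = 4. Since 9.607 > 7.779, we reject H₀.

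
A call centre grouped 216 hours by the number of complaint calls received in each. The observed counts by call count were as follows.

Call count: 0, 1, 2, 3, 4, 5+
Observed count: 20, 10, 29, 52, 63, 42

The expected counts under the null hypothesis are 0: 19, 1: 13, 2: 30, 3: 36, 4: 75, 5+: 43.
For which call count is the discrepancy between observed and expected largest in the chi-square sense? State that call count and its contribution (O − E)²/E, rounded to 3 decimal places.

0: (20 − 19)²/19 = 1/19 = 0.0526
1: (10 − 13)²/13 = 9/13 = 0.6923
2: (29 − 30)²/30 = 1/30 = 0.0333
3: (52 − 36)²/36 = 256/36 = 7.1111
4: (63 − 75)²/75 = 144/75 = 1.9200
5+: (42 − 43)²/43 = 1/43 = 0.0233
The largest term is for 3: 7.111.

3, 7.111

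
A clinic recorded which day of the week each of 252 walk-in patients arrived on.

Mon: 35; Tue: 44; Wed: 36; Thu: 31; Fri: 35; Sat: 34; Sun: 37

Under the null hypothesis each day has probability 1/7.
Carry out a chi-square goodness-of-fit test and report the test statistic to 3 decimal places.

2.667

Expected count for each of the 7 categories: 252/7 = 36.
cat         O        E   (O−E)²/E
Mon        35       36     0.0278
Tue        44       36     1.7778
Wed        36       36     0.0000
Thu        31       36     0.6944
Fri        35       36     0.0278
Sat        34       36     0.1111
Sun        37       36     0.0278
Sum = 2.667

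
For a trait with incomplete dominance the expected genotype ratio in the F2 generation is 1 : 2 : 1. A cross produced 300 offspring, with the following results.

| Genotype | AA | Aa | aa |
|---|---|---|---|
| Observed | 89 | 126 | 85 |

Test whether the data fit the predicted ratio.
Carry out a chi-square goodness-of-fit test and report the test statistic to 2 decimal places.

7.79

Ratio total = 4. Expected counts: 300×1/4 = 75, 300×2/4 = 150, 300×1/4 = 75.
χ² = (89−75)²/75 + (126−150)²/150 + (85−75)²/75
   = 2.613 + 3.840 + 1.333
Sum = 7.79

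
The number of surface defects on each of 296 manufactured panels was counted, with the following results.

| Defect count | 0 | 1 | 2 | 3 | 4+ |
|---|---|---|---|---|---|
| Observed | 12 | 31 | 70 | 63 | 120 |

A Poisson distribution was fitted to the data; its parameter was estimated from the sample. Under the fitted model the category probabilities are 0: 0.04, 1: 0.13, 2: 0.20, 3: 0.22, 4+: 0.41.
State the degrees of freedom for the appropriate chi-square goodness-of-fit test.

3

There are k = 5 categories and 1 parameter estimated from the data, so df = 5 − 1 − 1 = 3.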